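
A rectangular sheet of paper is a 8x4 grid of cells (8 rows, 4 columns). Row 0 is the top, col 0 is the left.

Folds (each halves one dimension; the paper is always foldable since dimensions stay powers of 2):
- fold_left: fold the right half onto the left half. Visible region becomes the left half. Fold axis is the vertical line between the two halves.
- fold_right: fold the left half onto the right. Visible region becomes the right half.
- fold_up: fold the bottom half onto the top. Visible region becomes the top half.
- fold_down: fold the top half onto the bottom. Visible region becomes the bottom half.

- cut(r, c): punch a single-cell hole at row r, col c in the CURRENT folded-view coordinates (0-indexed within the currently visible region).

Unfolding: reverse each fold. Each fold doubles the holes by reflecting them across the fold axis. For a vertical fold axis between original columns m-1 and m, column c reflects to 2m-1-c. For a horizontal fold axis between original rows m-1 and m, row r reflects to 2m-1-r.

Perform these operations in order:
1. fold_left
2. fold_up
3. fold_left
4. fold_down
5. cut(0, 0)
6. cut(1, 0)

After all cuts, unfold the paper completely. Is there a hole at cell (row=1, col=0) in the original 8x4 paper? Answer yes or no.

Op 1 fold_left: fold axis v@2; visible region now rows[0,8) x cols[0,2) = 8x2
Op 2 fold_up: fold axis h@4; visible region now rows[0,4) x cols[0,2) = 4x2
Op 3 fold_left: fold axis v@1; visible region now rows[0,4) x cols[0,1) = 4x1
Op 4 fold_down: fold axis h@2; visible region now rows[2,4) x cols[0,1) = 2x1
Op 5 cut(0, 0): punch at orig (2,0); cuts so far [(2, 0)]; region rows[2,4) x cols[0,1) = 2x1
Op 6 cut(1, 0): punch at orig (3,0); cuts so far [(2, 0), (3, 0)]; region rows[2,4) x cols[0,1) = 2x1
Unfold 1 (reflect across h@2): 4 holes -> [(0, 0), (1, 0), (2, 0), (3, 0)]
Unfold 2 (reflect across v@1): 8 holes -> [(0, 0), (0, 1), (1, 0), (1, 1), (2, 0), (2, 1), (3, 0), (3, 1)]
Unfold 3 (reflect across h@4): 16 holes -> [(0, 0), (0, 1), (1, 0), (1, 1), (2, 0), (2, 1), (3, 0), (3, 1), (4, 0), (4, 1), (5, 0), (5, 1), (6, 0), (6, 1), (7, 0), (7, 1)]
Unfold 4 (reflect across v@2): 32 holes -> [(0, 0), (0, 1), (0, 2), (0, 3), (1, 0), (1, 1), (1, 2), (1, 3), (2, 0), (2, 1), (2, 2), (2, 3), (3, 0), (3, 1), (3, 2), (3, 3), (4, 0), (4, 1), (4, 2), (4, 3), (5, 0), (5, 1), (5, 2), (5, 3), (6, 0), (6, 1), (6, 2), (6, 3), (7, 0), (7, 1), (7, 2), (7, 3)]
Holes: [(0, 0), (0, 1), (0, 2), (0, 3), (1, 0), (1, 1), (1, 2), (1, 3), (2, 0), (2, 1), (2, 2), (2, 3), (3, 0), (3, 1), (3, 2), (3, 3), (4, 0), (4, 1), (4, 2), (4, 3), (5, 0), (5, 1), (5, 2), (5, 3), (6, 0), (6, 1), (6, 2), (6, 3), (7, 0), (7, 1), (7, 2), (7, 3)]

Answer: yes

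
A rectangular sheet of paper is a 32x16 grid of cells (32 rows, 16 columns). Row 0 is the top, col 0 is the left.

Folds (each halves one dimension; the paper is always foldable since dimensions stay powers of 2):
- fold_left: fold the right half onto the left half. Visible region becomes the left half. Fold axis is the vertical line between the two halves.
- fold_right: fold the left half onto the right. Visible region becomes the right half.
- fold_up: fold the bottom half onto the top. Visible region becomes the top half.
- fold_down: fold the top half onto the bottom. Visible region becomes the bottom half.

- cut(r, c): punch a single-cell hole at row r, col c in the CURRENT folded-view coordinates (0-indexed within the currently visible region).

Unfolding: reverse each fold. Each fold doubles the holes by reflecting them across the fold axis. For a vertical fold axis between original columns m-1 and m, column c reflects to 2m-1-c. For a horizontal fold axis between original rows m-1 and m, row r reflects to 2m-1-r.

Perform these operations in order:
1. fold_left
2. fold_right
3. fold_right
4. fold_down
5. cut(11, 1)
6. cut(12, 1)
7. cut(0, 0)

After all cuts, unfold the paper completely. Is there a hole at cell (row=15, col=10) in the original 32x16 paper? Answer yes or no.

Answer: yes

Derivation:
Op 1 fold_left: fold axis v@8; visible region now rows[0,32) x cols[0,8) = 32x8
Op 2 fold_right: fold axis v@4; visible region now rows[0,32) x cols[4,8) = 32x4
Op 3 fold_right: fold axis v@6; visible region now rows[0,32) x cols[6,8) = 32x2
Op 4 fold_down: fold axis h@16; visible region now rows[16,32) x cols[6,8) = 16x2
Op 5 cut(11, 1): punch at orig (27,7); cuts so far [(27, 7)]; region rows[16,32) x cols[6,8) = 16x2
Op 6 cut(12, 1): punch at orig (28,7); cuts so far [(27, 7), (28, 7)]; region rows[16,32) x cols[6,8) = 16x2
Op 7 cut(0, 0): punch at orig (16,6); cuts so far [(16, 6), (27, 7), (28, 7)]; region rows[16,32) x cols[6,8) = 16x2
Unfold 1 (reflect across h@16): 6 holes -> [(3, 7), (4, 7), (15, 6), (16, 6), (27, 7), (28, 7)]
Unfold 2 (reflect across v@6): 12 holes -> [(3, 4), (3, 7), (4, 4), (4, 7), (15, 5), (15, 6), (16, 5), (16, 6), (27, 4), (27, 7), (28, 4), (28, 7)]
Unfold 3 (reflect across v@4): 24 holes -> [(3, 0), (3, 3), (3, 4), (3, 7), (4, 0), (4, 3), (4, 4), (4, 7), (15, 1), (15, 2), (15, 5), (15, 6), (16, 1), (16, 2), (16, 5), (16, 6), (27, 0), (27, 3), (27, 4), (27, 7), (28, 0), (28, 3), (28, 4), (28, 7)]
Unfold 4 (reflect across v@8): 48 holes -> [(3, 0), (3, 3), (3, 4), (3, 7), (3, 8), (3, 11), (3, 12), (3, 15), (4, 0), (4, 3), (4, 4), (4, 7), (4, 8), (4, 11), (4, 12), (4, 15), (15, 1), (15, 2), (15, 5), (15, 6), (15, 9), (15, 10), (15, 13), (15, 14), (16, 1), (16, 2), (16, 5), (16, 6), (16, 9), (16, 10), (16, 13), (16, 14), (27, 0), (27, 3), (27, 4), (27, 7), (27, 8), (27, 11), (27, 12), (27, 15), (28, 0), (28, 3), (28, 4), (28, 7), (28, 8), (28, 11), (28, 12), (28, 15)]
Holes: [(3, 0), (3, 3), (3, 4), (3, 7), (3, 8), (3, 11), (3, 12), (3, 15), (4, 0), (4, 3), (4, 4), (4, 7), (4, 8), (4, 11), (4, 12), (4, 15), (15, 1), (15, 2), (15, 5), (15, 6), (15, 9), (15, 10), (15, 13), (15, 14), (16, 1), (16, 2), (16, 5), (16, 6), (16, 9), (16, 10), (16, 13), (16, 14), (27, 0), (27, 3), (27, 4), (27, 7), (27, 8), (27, 11), (27, 12), (27, 15), (28, 0), (28, 3), (28, 4), (28, 7), (28, 8), (28, 11), (28, 12), (28, 15)]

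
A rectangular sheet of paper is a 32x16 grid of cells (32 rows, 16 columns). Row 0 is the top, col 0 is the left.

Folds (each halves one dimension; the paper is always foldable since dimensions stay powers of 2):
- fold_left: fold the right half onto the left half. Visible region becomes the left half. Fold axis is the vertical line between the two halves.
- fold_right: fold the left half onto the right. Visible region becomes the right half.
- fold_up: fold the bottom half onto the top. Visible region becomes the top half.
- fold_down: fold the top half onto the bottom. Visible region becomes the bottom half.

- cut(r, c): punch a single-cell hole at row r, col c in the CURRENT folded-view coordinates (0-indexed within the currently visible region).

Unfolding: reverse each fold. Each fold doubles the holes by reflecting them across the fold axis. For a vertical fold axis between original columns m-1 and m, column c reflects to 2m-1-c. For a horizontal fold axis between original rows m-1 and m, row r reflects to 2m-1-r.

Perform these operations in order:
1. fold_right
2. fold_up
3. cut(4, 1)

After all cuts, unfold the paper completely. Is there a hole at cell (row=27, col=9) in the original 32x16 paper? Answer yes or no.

Op 1 fold_right: fold axis v@8; visible region now rows[0,32) x cols[8,16) = 32x8
Op 2 fold_up: fold axis h@16; visible region now rows[0,16) x cols[8,16) = 16x8
Op 3 cut(4, 1): punch at orig (4,9); cuts so far [(4, 9)]; region rows[0,16) x cols[8,16) = 16x8
Unfold 1 (reflect across h@16): 2 holes -> [(4, 9), (27, 9)]
Unfold 2 (reflect across v@8): 4 holes -> [(4, 6), (4, 9), (27, 6), (27, 9)]
Holes: [(4, 6), (4, 9), (27, 6), (27, 9)]

Answer: yes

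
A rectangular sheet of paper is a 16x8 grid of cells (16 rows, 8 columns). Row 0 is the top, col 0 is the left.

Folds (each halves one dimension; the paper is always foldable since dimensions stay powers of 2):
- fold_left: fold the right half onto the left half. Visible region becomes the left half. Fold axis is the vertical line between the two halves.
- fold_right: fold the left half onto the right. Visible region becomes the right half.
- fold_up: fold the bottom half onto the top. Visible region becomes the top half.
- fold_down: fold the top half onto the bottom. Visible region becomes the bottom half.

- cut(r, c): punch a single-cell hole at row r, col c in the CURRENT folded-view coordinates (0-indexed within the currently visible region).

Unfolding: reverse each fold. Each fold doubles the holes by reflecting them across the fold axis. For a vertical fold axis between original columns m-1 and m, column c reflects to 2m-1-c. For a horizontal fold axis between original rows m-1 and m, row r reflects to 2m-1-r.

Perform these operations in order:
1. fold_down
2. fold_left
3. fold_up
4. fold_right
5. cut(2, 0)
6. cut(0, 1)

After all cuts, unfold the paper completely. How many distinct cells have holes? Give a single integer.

Op 1 fold_down: fold axis h@8; visible region now rows[8,16) x cols[0,8) = 8x8
Op 2 fold_left: fold axis v@4; visible region now rows[8,16) x cols[0,4) = 8x4
Op 3 fold_up: fold axis h@12; visible region now rows[8,12) x cols[0,4) = 4x4
Op 4 fold_right: fold axis v@2; visible region now rows[8,12) x cols[2,4) = 4x2
Op 5 cut(2, 0): punch at orig (10,2); cuts so far [(10, 2)]; region rows[8,12) x cols[2,4) = 4x2
Op 6 cut(0, 1): punch at orig (8,3); cuts so far [(8, 3), (10, 2)]; region rows[8,12) x cols[2,4) = 4x2
Unfold 1 (reflect across v@2): 4 holes -> [(8, 0), (8, 3), (10, 1), (10, 2)]
Unfold 2 (reflect across h@12): 8 holes -> [(8, 0), (8, 3), (10, 1), (10, 2), (13, 1), (13, 2), (15, 0), (15, 3)]
Unfold 3 (reflect across v@4): 16 holes -> [(8, 0), (8, 3), (8, 4), (8, 7), (10, 1), (10, 2), (10, 5), (10, 6), (13, 1), (13, 2), (13, 5), (13, 6), (15, 0), (15, 3), (15, 4), (15, 7)]
Unfold 4 (reflect across h@8): 32 holes -> [(0, 0), (0, 3), (0, 4), (0, 7), (2, 1), (2, 2), (2, 5), (2, 6), (5, 1), (5, 2), (5, 5), (5, 6), (7, 0), (7, 3), (7, 4), (7, 7), (8, 0), (8, 3), (8, 4), (8, 7), (10, 1), (10, 2), (10, 5), (10, 6), (13, 1), (13, 2), (13, 5), (13, 6), (15, 0), (15, 3), (15, 4), (15, 7)]

Answer: 32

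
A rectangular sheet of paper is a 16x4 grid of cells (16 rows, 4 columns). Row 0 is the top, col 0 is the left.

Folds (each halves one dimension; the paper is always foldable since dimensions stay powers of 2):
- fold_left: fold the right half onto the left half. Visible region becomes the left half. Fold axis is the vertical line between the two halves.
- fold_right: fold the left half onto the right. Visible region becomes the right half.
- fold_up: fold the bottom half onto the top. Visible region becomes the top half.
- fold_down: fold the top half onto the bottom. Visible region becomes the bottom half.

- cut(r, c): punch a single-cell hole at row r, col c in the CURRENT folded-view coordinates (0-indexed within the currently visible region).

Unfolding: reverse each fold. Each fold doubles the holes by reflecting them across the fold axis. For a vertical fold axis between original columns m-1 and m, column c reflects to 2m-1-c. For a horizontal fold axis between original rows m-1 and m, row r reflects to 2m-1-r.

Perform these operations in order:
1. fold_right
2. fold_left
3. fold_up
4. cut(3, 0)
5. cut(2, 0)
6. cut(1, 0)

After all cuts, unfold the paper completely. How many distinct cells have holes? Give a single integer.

Answer: 24

Derivation:
Op 1 fold_right: fold axis v@2; visible region now rows[0,16) x cols[2,4) = 16x2
Op 2 fold_left: fold axis v@3; visible region now rows[0,16) x cols[2,3) = 16x1
Op 3 fold_up: fold axis h@8; visible region now rows[0,8) x cols[2,3) = 8x1
Op 4 cut(3, 0): punch at orig (3,2); cuts so far [(3, 2)]; region rows[0,8) x cols[2,3) = 8x1
Op 5 cut(2, 0): punch at orig (2,2); cuts so far [(2, 2), (3, 2)]; region rows[0,8) x cols[2,3) = 8x1
Op 6 cut(1, 0): punch at orig (1,2); cuts so far [(1, 2), (2, 2), (3, 2)]; region rows[0,8) x cols[2,3) = 8x1
Unfold 1 (reflect across h@8): 6 holes -> [(1, 2), (2, 2), (3, 2), (12, 2), (13, 2), (14, 2)]
Unfold 2 (reflect across v@3): 12 holes -> [(1, 2), (1, 3), (2, 2), (2, 3), (3, 2), (3, 3), (12, 2), (12, 3), (13, 2), (13, 3), (14, 2), (14, 3)]
Unfold 3 (reflect across v@2): 24 holes -> [(1, 0), (1, 1), (1, 2), (1, 3), (2, 0), (2, 1), (2, 2), (2, 3), (3, 0), (3, 1), (3, 2), (3, 3), (12, 0), (12, 1), (12, 2), (12, 3), (13, 0), (13, 1), (13, 2), (13, 3), (14, 0), (14, 1), (14, 2), (14, 3)]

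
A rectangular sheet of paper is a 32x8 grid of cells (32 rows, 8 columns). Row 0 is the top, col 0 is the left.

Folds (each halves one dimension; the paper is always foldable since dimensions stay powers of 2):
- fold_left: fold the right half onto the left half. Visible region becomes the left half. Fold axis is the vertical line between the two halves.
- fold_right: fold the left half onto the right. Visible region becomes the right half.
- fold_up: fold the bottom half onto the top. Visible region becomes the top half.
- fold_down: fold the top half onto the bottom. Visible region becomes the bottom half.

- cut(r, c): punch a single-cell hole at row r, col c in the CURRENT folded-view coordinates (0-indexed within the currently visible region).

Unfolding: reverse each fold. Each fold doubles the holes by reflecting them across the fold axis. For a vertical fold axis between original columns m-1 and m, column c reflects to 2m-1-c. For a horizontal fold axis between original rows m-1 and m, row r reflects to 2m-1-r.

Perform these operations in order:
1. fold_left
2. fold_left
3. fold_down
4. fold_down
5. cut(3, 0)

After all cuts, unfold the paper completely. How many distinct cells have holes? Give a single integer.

Answer: 16

Derivation:
Op 1 fold_left: fold axis v@4; visible region now rows[0,32) x cols[0,4) = 32x4
Op 2 fold_left: fold axis v@2; visible region now rows[0,32) x cols[0,2) = 32x2
Op 3 fold_down: fold axis h@16; visible region now rows[16,32) x cols[0,2) = 16x2
Op 4 fold_down: fold axis h@24; visible region now rows[24,32) x cols[0,2) = 8x2
Op 5 cut(3, 0): punch at orig (27,0); cuts so far [(27, 0)]; region rows[24,32) x cols[0,2) = 8x2
Unfold 1 (reflect across h@24): 2 holes -> [(20, 0), (27, 0)]
Unfold 2 (reflect across h@16): 4 holes -> [(4, 0), (11, 0), (20, 0), (27, 0)]
Unfold 3 (reflect across v@2): 8 holes -> [(4, 0), (4, 3), (11, 0), (11, 3), (20, 0), (20, 3), (27, 0), (27, 3)]
Unfold 4 (reflect across v@4): 16 holes -> [(4, 0), (4, 3), (4, 4), (4, 7), (11, 0), (11, 3), (11, 4), (11, 7), (20, 0), (20, 3), (20, 4), (20, 7), (27, 0), (27, 3), (27, 4), (27, 7)]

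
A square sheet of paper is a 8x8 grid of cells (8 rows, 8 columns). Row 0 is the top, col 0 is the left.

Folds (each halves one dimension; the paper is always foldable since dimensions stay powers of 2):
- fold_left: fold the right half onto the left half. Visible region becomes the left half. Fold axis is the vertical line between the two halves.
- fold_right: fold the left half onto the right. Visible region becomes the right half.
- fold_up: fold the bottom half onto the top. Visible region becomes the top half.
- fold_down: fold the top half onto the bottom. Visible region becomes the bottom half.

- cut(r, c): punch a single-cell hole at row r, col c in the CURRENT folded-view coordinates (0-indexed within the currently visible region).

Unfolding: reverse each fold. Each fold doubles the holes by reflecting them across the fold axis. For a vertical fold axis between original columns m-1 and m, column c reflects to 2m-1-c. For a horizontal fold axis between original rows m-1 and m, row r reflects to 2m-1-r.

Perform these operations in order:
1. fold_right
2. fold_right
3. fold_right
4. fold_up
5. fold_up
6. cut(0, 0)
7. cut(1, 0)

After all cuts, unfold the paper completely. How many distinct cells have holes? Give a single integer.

Answer: 64

Derivation:
Op 1 fold_right: fold axis v@4; visible region now rows[0,8) x cols[4,8) = 8x4
Op 2 fold_right: fold axis v@6; visible region now rows[0,8) x cols[6,8) = 8x2
Op 3 fold_right: fold axis v@7; visible region now rows[0,8) x cols[7,8) = 8x1
Op 4 fold_up: fold axis h@4; visible region now rows[0,4) x cols[7,8) = 4x1
Op 5 fold_up: fold axis h@2; visible region now rows[0,2) x cols[7,8) = 2x1
Op 6 cut(0, 0): punch at orig (0,7); cuts so far [(0, 7)]; region rows[0,2) x cols[7,8) = 2x1
Op 7 cut(1, 0): punch at orig (1,7); cuts so far [(0, 7), (1, 7)]; region rows[0,2) x cols[7,8) = 2x1
Unfold 1 (reflect across h@2): 4 holes -> [(0, 7), (1, 7), (2, 7), (3, 7)]
Unfold 2 (reflect across h@4): 8 holes -> [(0, 7), (1, 7), (2, 7), (3, 7), (4, 7), (5, 7), (6, 7), (7, 7)]
Unfold 3 (reflect across v@7): 16 holes -> [(0, 6), (0, 7), (1, 6), (1, 7), (2, 6), (2, 7), (3, 6), (3, 7), (4, 6), (4, 7), (5, 6), (5, 7), (6, 6), (6, 7), (7, 6), (7, 7)]
Unfold 4 (reflect across v@6): 32 holes -> [(0, 4), (0, 5), (0, 6), (0, 7), (1, 4), (1, 5), (1, 6), (1, 7), (2, 4), (2, 5), (2, 6), (2, 7), (3, 4), (3, 5), (3, 6), (3, 7), (4, 4), (4, 5), (4, 6), (4, 7), (5, 4), (5, 5), (5, 6), (5, 7), (6, 4), (6, 5), (6, 6), (6, 7), (7, 4), (7, 5), (7, 6), (7, 7)]
Unfold 5 (reflect across v@4): 64 holes -> [(0, 0), (0, 1), (0, 2), (0, 3), (0, 4), (0, 5), (0, 6), (0, 7), (1, 0), (1, 1), (1, 2), (1, 3), (1, 4), (1, 5), (1, 6), (1, 7), (2, 0), (2, 1), (2, 2), (2, 3), (2, 4), (2, 5), (2, 6), (2, 7), (3, 0), (3, 1), (3, 2), (3, 3), (3, 4), (3, 5), (3, 6), (3, 7), (4, 0), (4, 1), (4, 2), (4, 3), (4, 4), (4, 5), (4, 6), (4, 7), (5, 0), (5, 1), (5, 2), (5, 3), (5, 4), (5, 5), (5, 6), (5, 7), (6, 0), (6, 1), (6, 2), (6, 3), (6, 4), (6, 5), (6, 6), (6, 7), (7, 0), (7, 1), (7, 2), (7, 3), (7, 4), (7, 5), (7, 6), (7, 7)]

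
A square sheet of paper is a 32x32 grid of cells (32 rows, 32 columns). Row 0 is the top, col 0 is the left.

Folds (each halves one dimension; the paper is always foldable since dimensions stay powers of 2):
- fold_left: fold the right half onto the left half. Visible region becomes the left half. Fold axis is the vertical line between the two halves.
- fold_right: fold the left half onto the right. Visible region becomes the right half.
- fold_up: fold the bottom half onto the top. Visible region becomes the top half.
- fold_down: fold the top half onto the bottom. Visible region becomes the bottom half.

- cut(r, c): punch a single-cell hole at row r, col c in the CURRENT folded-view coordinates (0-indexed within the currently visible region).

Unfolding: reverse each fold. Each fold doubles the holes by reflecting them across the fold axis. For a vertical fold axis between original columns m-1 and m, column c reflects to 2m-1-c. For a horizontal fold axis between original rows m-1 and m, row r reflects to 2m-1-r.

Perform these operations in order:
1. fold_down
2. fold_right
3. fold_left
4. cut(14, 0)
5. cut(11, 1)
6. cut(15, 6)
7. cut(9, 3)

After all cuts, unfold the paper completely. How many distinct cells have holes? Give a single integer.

Answer: 32

Derivation:
Op 1 fold_down: fold axis h@16; visible region now rows[16,32) x cols[0,32) = 16x32
Op 2 fold_right: fold axis v@16; visible region now rows[16,32) x cols[16,32) = 16x16
Op 3 fold_left: fold axis v@24; visible region now rows[16,32) x cols[16,24) = 16x8
Op 4 cut(14, 0): punch at orig (30,16); cuts so far [(30, 16)]; region rows[16,32) x cols[16,24) = 16x8
Op 5 cut(11, 1): punch at orig (27,17); cuts so far [(27, 17), (30, 16)]; region rows[16,32) x cols[16,24) = 16x8
Op 6 cut(15, 6): punch at orig (31,22); cuts so far [(27, 17), (30, 16), (31, 22)]; region rows[16,32) x cols[16,24) = 16x8
Op 7 cut(9, 3): punch at orig (25,19); cuts so far [(25, 19), (27, 17), (30, 16), (31, 22)]; region rows[16,32) x cols[16,24) = 16x8
Unfold 1 (reflect across v@24): 8 holes -> [(25, 19), (25, 28), (27, 17), (27, 30), (30, 16), (30, 31), (31, 22), (31, 25)]
Unfold 2 (reflect across v@16): 16 holes -> [(25, 3), (25, 12), (25, 19), (25, 28), (27, 1), (27, 14), (27, 17), (27, 30), (30, 0), (30, 15), (30, 16), (30, 31), (31, 6), (31, 9), (31, 22), (31, 25)]
Unfold 3 (reflect across h@16): 32 holes -> [(0, 6), (0, 9), (0, 22), (0, 25), (1, 0), (1, 15), (1, 16), (1, 31), (4, 1), (4, 14), (4, 17), (4, 30), (6, 3), (6, 12), (6, 19), (6, 28), (25, 3), (25, 12), (25, 19), (25, 28), (27, 1), (27, 14), (27, 17), (27, 30), (30, 0), (30, 15), (30, 16), (30, 31), (31, 6), (31, 9), (31, 22), (31, 25)]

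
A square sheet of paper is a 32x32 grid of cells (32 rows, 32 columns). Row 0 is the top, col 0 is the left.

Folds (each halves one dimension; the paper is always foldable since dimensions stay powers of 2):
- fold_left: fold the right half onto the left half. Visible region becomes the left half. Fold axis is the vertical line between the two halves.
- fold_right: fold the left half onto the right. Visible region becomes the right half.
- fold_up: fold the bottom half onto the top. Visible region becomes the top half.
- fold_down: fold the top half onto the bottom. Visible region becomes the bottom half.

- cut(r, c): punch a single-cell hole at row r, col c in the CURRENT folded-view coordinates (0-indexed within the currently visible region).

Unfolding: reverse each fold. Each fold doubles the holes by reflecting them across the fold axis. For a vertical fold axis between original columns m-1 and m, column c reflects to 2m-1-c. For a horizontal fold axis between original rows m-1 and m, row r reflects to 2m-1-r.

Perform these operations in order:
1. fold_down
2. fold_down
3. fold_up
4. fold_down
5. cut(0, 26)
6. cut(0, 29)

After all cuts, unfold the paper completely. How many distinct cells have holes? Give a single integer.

Op 1 fold_down: fold axis h@16; visible region now rows[16,32) x cols[0,32) = 16x32
Op 2 fold_down: fold axis h@24; visible region now rows[24,32) x cols[0,32) = 8x32
Op 3 fold_up: fold axis h@28; visible region now rows[24,28) x cols[0,32) = 4x32
Op 4 fold_down: fold axis h@26; visible region now rows[26,28) x cols[0,32) = 2x32
Op 5 cut(0, 26): punch at orig (26,26); cuts so far [(26, 26)]; region rows[26,28) x cols[0,32) = 2x32
Op 6 cut(0, 29): punch at orig (26,29); cuts so far [(26, 26), (26, 29)]; region rows[26,28) x cols[0,32) = 2x32
Unfold 1 (reflect across h@26): 4 holes -> [(25, 26), (25, 29), (26, 26), (26, 29)]
Unfold 2 (reflect across h@28): 8 holes -> [(25, 26), (25, 29), (26, 26), (26, 29), (29, 26), (29, 29), (30, 26), (30, 29)]
Unfold 3 (reflect across h@24): 16 holes -> [(17, 26), (17, 29), (18, 26), (18, 29), (21, 26), (21, 29), (22, 26), (22, 29), (25, 26), (25, 29), (26, 26), (26, 29), (29, 26), (29, 29), (30, 26), (30, 29)]
Unfold 4 (reflect across h@16): 32 holes -> [(1, 26), (1, 29), (2, 26), (2, 29), (5, 26), (5, 29), (6, 26), (6, 29), (9, 26), (9, 29), (10, 26), (10, 29), (13, 26), (13, 29), (14, 26), (14, 29), (17, 26), (17, 29), (18, 26), (18, 29), (21, 26), (21, 29), (22, 26), (22, 29), (25, 26), (25, 29), (26, 26), (26, 29), (29, 26), (29, 29), (30, 26), (30, 29)]

Answer: 32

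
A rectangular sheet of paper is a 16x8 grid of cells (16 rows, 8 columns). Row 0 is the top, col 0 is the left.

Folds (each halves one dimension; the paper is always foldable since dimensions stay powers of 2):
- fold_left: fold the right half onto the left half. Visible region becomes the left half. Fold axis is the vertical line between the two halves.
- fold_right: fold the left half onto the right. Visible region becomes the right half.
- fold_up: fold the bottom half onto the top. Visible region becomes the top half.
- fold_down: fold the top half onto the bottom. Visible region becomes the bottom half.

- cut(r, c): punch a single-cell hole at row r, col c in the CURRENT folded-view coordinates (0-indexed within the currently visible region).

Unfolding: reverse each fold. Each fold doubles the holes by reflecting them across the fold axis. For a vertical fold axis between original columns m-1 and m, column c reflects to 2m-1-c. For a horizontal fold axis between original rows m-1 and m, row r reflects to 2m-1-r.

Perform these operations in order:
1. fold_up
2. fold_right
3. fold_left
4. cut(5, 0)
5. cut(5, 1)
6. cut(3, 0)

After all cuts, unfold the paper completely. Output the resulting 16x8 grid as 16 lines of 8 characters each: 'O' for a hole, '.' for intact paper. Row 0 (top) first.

Answer: ........
........
........
O..OO..O
........
OOOOOOOO
........
........
........
........
OOOOOOOO
........
O..OO..O
........
........
........

Derivation:
Op 1 fold_up: fold axis h@8; visible region now rows[0,8) x cols[0,8) = 8x8
Op 2 fold_right: fold axis v@4; visible region now rows[0,8) x cols[4,8) = 8x4
Op 3 fold_left: fold axis v@6; visible region now rows[0,8) x cols[4,6) = 8x2
Op 4 cut(5, 0): punch at orig (5,4); cuts so far [(5, 4)]; region rows[0,8) x cols[4,6) = 8x2
Op 5 cut(5, 1): punch at orig (5,5); cuts so far [(5, 4), (5, 5)]; region rows[0,8) x cols[4,6) = 8x2
Op 6 cut(3, 0): punch at orig (3,4); cuts so far [(3, 4), (5, 4), (5, 5)]; region rows[0,8) x cols[4,6) = 8x2
Unfold 1 (reflect across v@6): 6 holes -> [(3, 4), (3, 7), (5, 4), (5, 5), (5, 6), (5, 7)]
Unfold 2 (reflect across v@4): 12 holes -> [(3, 0), (3, 3), (3, 4), (3, 7), (5, 0), (5, 1), (5, 2), (5, 3), (5, 4), (5, 5), (5, 6), (5, 7)]
Unfold 3 (reflect across h@8): 24 holes -> [(3, 0), (3, 3), (3, 4), (3, 7), (5, 0), (5, 1), (5, 2), (5, 3), (5, 4), (5, 5), (5, 6), (5, 7), (10, 0), (10, 1), (10, 2), (10, 3), (10, 4), (10, 5), (10, 6), (10, 7), (12, 0), (12, 3), (12, 4), (12, 7)]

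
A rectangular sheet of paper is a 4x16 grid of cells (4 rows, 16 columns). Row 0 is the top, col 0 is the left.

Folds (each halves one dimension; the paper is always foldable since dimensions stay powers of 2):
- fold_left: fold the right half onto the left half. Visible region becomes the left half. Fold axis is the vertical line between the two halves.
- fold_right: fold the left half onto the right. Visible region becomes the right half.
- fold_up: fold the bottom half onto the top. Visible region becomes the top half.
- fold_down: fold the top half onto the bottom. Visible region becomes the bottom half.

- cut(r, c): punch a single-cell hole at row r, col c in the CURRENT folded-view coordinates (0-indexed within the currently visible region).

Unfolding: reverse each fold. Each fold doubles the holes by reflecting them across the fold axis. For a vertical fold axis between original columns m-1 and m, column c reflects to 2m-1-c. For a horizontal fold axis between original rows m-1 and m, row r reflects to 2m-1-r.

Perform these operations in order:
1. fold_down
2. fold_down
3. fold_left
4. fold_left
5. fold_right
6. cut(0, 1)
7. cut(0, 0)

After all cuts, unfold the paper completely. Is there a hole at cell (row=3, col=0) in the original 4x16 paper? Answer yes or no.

Op 1 fold_down: fold axis h@2; visible region now rows[2,4) x cols[0,16) = 2x16
Op 2 fold_down: fold axis h@3; visible region now rows[3,4) x cols[0,16) = 1x16
Op 3 fold_left: fold axis v@8; visible region now rows[3,4) x cols[0,8) = 1x8
Op 4 fold_left: fold axis v@4; visible region now rows[3,4) x cols[0,4) = 1x4
Op 5 fold_right: fold axis v@2; visible region now rows[3,4) x cols[2,4) = 1x2
Op 6 cut(0, 1): punch at orig (3,3); cuts so far [(3, 3)]; region rows[3,4) x cols[2,4) = 1x2
Op 7 cut(0, 0): punch at orig (3,2); cuts so far [(3, 2), (3, 3)]; region rows[3,4) x cols[2,4) = 1x2
Unfold 1 (reflect across v@2): 4 holes -> [(3, 0), (3, 1), (3, 2), (3, 3)]
Unfold 2 (reflect across v@4): 8 holes -> [(3, 0), (3, 1), (3, 2), (3, 3), (3, 4), (3, 5), (3, 6), (3, 7)]
Unfold 3 (reflect across v@8): 16 holes -> [(3, 0), (3, 1), (3, 2), (3, 3), (3, 4), (3, 5), (3, 6), (3, 7), (3, 8), (3, 9), (3, 10), (3, 11), (3, 12), (3, 13), (3, 14), (3, 15)]
Unfold 4 (reflect across h@3): 32 holes -> [(2, 0), (2, 1), (2, 2), (2, 3), (2, 4), (2, 5), (2, 6), (2, 7), (2, 8), (2, 9), (2, 10), (2, 11), (2, 12), (2, 13), (2, 14), (2, 15), (3, 0), (3, 1), (3, 2), (3, 3), (3, 4), (3, 5), (3, 6), (3, 7), (3, 8), (3, 9), (3, 10), (3, 11), (3, 12), (3, 13), (3, 14), (3, 15)]
Unfold 5 (reflect across h@2): 64 holes -> [(0, 0), (0, 1), (0, 2), (0, 3), (0, 4), (0, 5), (0, 6), (0, 7), (0, 8), (0, 9), (0, 10), (0, 11), (0, 12), (0, 13), (0, 14), (0, 15), (1, 0), (1, 1), (1, 2), (1, 3), (1, 4), (1, 5), (1, 6), (1, 7), (1, 8), (1, 9), (1, 10), (1, 11), (1, 12), (1, 13), (1, 14), (1, 15), (2, 0), (2, 1), (2, 2), (2, 3), (2, 4), (2, 5), (2, 6), (2, 7), (2, 8), (2, 9), (2, 10), (2, 11), (2, 12), (2, 13), (2, 14), (2, 15), (3, 0), (3, 1), (3, 2), (3, 3), (3, 4), (3, 5), (3, 6), (3, 7), (3, 8), (3, 9), (3, 10), (3, 11), (3, 12), (3, 13), (3, 14), (3, 15)]
Holes: [(0, 0), (0, 1), (0, 2), (0, 3), (0, 4), (0, 5), (0, 6), (0, 7), (0, 8), (0, 9), (0, 10), (0, 11), (0, 12), (0, 13), (0, 14), (0, 15), (1, 0), (1, 1), (1, 2), (1, 3), (1, 4), (1, 5), (1, 6), (1, 7), (1, 8), (1, 9), (1, 10), (1, 11), (1, 12), (1, 13), (1, 14), (1, 15), (2, 0), (2, 1), (2, 2), (2, 3), (2, 4), (2, 5), (2, 6), (2, 7), (2, 8), (2, 9), (2, 10), (2, 11), (2, 12), (2, 13), (2, 14), (2, 15), (3, 0), (3, 1), (3, 2), (3, 3), (3, 4), (3, 5), (3, 6), (3, 7), (3, 8), (3, 9), (3, 10), (3, 11), (3, 12), (3, 13), (3, 14), (3, 15)]

Answer: yes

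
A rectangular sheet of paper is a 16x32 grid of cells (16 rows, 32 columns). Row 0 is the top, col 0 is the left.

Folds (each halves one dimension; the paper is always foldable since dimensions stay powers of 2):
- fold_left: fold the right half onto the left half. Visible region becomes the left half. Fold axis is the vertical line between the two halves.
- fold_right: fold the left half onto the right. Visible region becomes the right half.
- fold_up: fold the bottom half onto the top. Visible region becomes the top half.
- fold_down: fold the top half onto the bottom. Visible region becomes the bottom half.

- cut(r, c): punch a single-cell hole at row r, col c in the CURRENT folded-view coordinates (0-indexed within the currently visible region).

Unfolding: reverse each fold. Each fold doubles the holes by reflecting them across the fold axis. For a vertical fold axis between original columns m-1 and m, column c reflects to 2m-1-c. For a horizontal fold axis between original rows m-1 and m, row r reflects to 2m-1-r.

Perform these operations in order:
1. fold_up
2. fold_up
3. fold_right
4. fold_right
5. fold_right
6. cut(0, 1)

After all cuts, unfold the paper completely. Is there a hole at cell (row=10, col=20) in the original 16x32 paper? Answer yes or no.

Op 1 fold_up: fold axis h@8; visible region now rows[0,8) x cols[0,32) = 8x32
Op 2 fold_up: fold axis h@4; visible region now rows[0,4) x cols[0,32) = 4x32
Op 3 fold_right: fold axis v@16; visible region now rows[0,4) x cols[16,32) = 4x16
Op 4 fold_right: fold axis v@24; visible region now rows[0,4) x cols[24,32) = 4x8
Op 5 fold_right: fold axis v@28; visible region now rows[0,4) x cols[28,32) = 4x4
Op 6 cut(0, 1): punch at orig (0,29); cuts so far [(0, 29)]; region rows[0,4) x cols[28,32) = 4x4
Unfold 1 (reflect across v@28): 2 holes -> [(0, 26), (0, 29)]
Unfold 2 (reflect across v@24): 4 holes -> [(0, 18), (0, 21), (0, 26), (0, 29)]
Unfold 3 (reflect across v@16): 8 holes -> [(0, 2), (0, 5), (0, 10), (0, 13), (0, 18), (0, 21), (0, 26), (0, 29)]
Unfold 4 (reflect across h@4): 16 holes -> [(0, 2), (0, 5), (0, 10), (0, 13), (0, 18), (0, 21), (0, 26), (0, 29), (7, 2), (7, 5), (7, 10), (7, 13), (7, 18), (7, 21), (7, 26), (7, 29)]
Unfold 5 (reflect across h@8): 32 holes -> [(0, 2), (0, 5), (0, 10), (0, 13), (0, 18), (0, 21), (0, 26), (0, 29), (7, 2), (7, 5), (7, 10), (7, 13), (7, 18), (7, 21), (7, 26), (7, 29), (8, 2), (8, 5), (8, 10), (8, 13), (8, 18), (8, 21), (8, 26), (8, 29), (15, 2), (15, 5), (15, 10), (15, 13), (15, 18), (15, 21), (15, 26), (15, 29)]
Holes: [(0, 2), (0, 5), (0, 10), (0, 13), (0, 18), (0, 21), (0, 26), (0, 29), (7, 2), (7, 5), (7, 10), (7, 13), (7, 18), (7, 21), (7, 26), (7, 29), (8, 2), (8, 5), (8, 10), (8, 13), (8, 18), (8, 21), (8, 26), (8, 29), (15, 2), (15, 5), (15, 10), (15, 13), (15, 18), (15, 21), (15, 26), (15, 29)]

Answer: no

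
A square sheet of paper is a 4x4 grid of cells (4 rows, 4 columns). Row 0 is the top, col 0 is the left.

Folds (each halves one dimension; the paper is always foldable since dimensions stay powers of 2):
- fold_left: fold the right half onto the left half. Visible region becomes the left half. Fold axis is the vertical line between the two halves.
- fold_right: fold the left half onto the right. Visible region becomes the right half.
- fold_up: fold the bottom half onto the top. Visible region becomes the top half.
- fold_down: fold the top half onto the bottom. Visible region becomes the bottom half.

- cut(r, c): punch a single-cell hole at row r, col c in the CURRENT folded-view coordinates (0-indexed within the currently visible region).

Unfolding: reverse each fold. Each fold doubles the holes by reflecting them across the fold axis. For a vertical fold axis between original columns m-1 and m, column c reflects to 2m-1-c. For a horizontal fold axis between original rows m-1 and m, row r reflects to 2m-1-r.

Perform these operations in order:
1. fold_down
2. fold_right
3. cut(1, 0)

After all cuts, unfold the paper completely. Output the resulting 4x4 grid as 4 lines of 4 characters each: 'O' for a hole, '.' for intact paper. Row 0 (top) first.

Answer: .OO.
....
....
.OO.

Derivation:
Op 1 fold_down: fold axis h@2; visible region now rows[2,4) x cols[0,4) = 2x4
Op 2 fold_right: fold axis v@2; visible region now rows[2,4) x cols[2,4) = 2x2
Op 3 cut(1, 0): punch at orig (3,2); cuts so far [(3, 2)]; region rows[2,4) x cols[2,4) = 2x2
Unfold 1 (reflect across v@2): 2 holes -> [(3, 1), (3, 2)]
Unfold 2 (reflect across h@2): 4 holes -> [(0, 1), (0, 2), (3, 1), (3, 2)]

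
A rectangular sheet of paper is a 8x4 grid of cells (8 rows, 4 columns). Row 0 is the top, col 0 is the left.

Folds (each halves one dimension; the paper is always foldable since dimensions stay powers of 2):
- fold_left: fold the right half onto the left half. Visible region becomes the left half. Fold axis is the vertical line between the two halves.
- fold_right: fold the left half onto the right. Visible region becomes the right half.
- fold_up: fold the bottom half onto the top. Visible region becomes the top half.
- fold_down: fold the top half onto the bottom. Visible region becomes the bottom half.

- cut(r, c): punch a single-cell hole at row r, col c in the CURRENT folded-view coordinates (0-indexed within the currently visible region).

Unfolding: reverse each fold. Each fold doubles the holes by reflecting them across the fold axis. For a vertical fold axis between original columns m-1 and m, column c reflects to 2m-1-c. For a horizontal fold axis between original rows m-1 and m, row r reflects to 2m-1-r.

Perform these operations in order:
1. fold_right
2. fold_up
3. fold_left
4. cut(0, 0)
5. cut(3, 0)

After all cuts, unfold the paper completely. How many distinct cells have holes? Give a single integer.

Answer: 16

Derivation:
Op 1 fold_right: fold axis v@2; visible region now rows[0,8) x cols[2,4) = 8x2
Op 2 fold_up: fold axis h@4; visible region now rows[0,4) x cols[2,4) = 4x2
Op 3 fold_left: fold axis v@3; visible region now rows[0,4) x cols[2,3) = 4x1
Op 4 cut(0, 0): punch at orig (0,2); cuts so far [(0, 2)]; region rows[0,4) x cols[2,3) = 4x1
Op 5 cut(3, 0): punch at orig (3,2); cuts so far [(0, 2), (3, 2)]; region rows[0,4) x cols[2,3) = 4x1
Unfold 1 (reflect across v@3): 4 holes -> [(0, 2), (0, 3), (3, 2), (3, 3)]
Unfold 2 (reflect across h@4): 8 holes -> [(0, 2), (0, 3), (3, 2), (3, 3), (4, 2), (4, 3), (7, 2), (7, 3)]
Unfold 3 (reflect across v@2): 16 holes -> [(0, 0), (0, 1), (0, 2), (0, 3), (3, 0), (3, 1), (3, 2), (3, 3), (4, 0), (4, 1), (4, 2), (4, 3), (7, 0), (7, 1), (7, 2), (7, 3)]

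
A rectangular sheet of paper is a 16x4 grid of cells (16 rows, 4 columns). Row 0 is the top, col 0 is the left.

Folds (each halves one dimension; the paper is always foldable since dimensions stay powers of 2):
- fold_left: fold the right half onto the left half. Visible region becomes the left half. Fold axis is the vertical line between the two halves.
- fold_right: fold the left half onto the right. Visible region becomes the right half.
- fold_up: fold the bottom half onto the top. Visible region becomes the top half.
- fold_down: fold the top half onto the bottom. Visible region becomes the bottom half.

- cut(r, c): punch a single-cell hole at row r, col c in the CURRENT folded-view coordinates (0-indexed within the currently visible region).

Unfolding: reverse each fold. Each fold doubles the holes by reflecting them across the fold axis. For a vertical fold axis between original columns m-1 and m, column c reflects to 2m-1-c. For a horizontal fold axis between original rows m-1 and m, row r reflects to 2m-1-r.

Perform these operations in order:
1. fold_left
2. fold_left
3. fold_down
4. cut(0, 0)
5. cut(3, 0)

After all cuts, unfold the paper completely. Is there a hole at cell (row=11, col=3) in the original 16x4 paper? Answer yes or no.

Op 1 fold_left: fold axis v@2; visible region now rows[0,16) x cols[0,2) = 16x2
Op 2 fold_left: fold axis v@1; visible region now rows[0,16) x cols[0,1) = 16x1
Op 3 fold_down: fold axis h@8; visible region now rows[8,16) x cols[0,1) = 8x1
Op 4 cut(0, 0): punch at orig (8,0); cuts so far [(8, 0)]; region rows[8,16) x cols[0,1) = 8x1
Op 5 cut(3, 0): punch at orig (11,0); cuts so far [(8, 0), (11, 0)]; region rows[8,16) x cols[0,1) = 8x1
Unfold 1 (reflect across h@8): 4 holes -> [(4, 0), (7, 0), (8, 0), (11, 0)]
Unfold 2 (reflect across v@1): 8 holes -> [(4, 0), (4, 1), (7, 0), (7, 1), (8, 0), (8, 1), (11, 0), (11, 1)]
Unfold 3 (reflect across v@2): 16 holes -> [(4, 0), (4, 1), (4, 2), (4, 3), (7, 0), (7, 1), (7, 2), (7, 3), (8, 0), (8, 1), (8, 2), (8, 3), (11, 0), (11, 1), (11, 2), (11, 3)]
Holes: [(4, 0), (4, 1), (4, 2), (4, 3), (7, 0), (7, 1), (7, 2), (7, 3), (8, 0), (8, 1), (8, 2), (8, 3), (11, 0), (11, 1), (11, 2), (11, 3)]

Answer: yes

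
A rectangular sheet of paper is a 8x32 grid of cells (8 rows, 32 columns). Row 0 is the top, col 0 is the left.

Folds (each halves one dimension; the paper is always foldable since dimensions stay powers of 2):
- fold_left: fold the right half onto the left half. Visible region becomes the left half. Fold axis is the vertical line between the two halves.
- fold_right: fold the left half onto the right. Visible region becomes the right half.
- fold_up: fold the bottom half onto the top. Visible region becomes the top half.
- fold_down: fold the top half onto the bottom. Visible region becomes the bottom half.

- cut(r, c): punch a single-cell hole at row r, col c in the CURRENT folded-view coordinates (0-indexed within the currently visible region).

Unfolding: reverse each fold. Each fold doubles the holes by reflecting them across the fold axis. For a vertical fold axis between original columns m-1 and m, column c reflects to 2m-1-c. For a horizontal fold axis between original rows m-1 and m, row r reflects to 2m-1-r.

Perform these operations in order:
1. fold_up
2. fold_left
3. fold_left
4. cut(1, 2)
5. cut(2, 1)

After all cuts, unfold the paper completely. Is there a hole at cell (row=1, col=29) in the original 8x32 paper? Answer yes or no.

Op 1 fold_up: fold axis h@4; visible region now rows[0,4) x cols[0,32) = 4x32
Op 2 fold_left: fold axis v@16; visible region now rows[0,4) x cols[0,16) = 4x16
Op 3 fold_left: fold axis v@8; visible region now rows[0,4) x cols[0,8) = 4x8
Op 4 cut(1, 2): punch at orig (1,2); cuts so far [(1, 2)]; region rows[0,4) x cols[0,8) = 4x8
Op 5 cut(2, 1): punch at orig (2,1); cuts so far [(1, 2), (2, 1)]; region rows[0,4) x cols[0,8) = 4x8
Unfold 1 (reflect across v@8): 4 holes -> [(1, 2), (1, 13), (2, 1), (2, 14)]
Unfold 2 (reflect across v@16): 8 holes -> [(1, 2), (1, 13), (1, 18), (1, 29), (2, 1), (2, 14), (2, 17), (2, 30)]
Unfold 3 (reflect across h@4): 16 holes -> [(1, 2), (1, 13), (1, 18), (1, 29), (2, 1), (2, 14), (2, 17), (2, 30), (5, 1), (5, 14), (5, 17), (5, 30), (6, 2), (6, 13), (6, 18), (6, 29)]
Holes: [(1, 2), (1, 13), (1, 18), (1, 29), (2, 1), (2, 14), (2, 17), (2, 30), (5, 1), (5, 14), (5, 17), (5, 30), (6, 2), (6, 13), (6, 18), (6, 29)]

Answer: yes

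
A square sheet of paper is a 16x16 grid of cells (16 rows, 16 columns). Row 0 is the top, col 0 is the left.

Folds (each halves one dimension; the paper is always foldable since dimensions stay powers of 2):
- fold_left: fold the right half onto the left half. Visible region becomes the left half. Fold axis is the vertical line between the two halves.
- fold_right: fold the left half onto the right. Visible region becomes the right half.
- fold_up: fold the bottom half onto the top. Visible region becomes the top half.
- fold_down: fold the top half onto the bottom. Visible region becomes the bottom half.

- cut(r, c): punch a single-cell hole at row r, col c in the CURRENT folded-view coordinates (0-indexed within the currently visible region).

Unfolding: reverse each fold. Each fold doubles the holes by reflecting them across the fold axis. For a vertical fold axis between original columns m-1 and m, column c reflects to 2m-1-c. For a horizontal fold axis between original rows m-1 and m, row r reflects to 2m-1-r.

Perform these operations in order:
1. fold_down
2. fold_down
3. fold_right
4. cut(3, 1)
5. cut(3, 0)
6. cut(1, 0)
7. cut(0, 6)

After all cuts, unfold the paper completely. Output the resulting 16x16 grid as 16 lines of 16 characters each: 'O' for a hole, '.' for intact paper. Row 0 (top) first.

Op 1 fold_down: fold axis h@8; visible region now rows[8,16) x cols[0,16) = 8x16
Op 2 fold_down: fold axis h@12; visible region now rows[12,16) x cols[0,16) = 4x16
Op 3 fold_right: fold axis v@8; visible region now rows[12,16) x cols[8,16) = 4x8
Op 4 cut(3, 1): punch at orig (15,9); cuts so far [(15, 9)]; region rows[12,16) x cols[8,16) = 4x8
Op 5 cut(3, 0): punch at orig (15,8); cuts so far [(15, 8), (15, 9)]; region rows[12,16) x cols[8,16) = 4x8
Op 6 cut(1, 0): punch at orig (13,8); cuts so far [(13, 8), (15, 8), (15, 9)]; region rows[12,16) x cols[8,16) = 4x8
Op 7 cut(0, 6): punch at orig (12,14); cuts so far [(12, 14), (13, 8), (15, 8), (15, 9)]; region rows[12,16) x cols[8,16) = 4x8
Unfold 1 (reflect across v@8): 8 holes -> [(12, 1), (12, 14), (13, 7), (13, 8), (15, 6), (15, 7), (15, 8), (15, 9)]
Unfold 2 (reflect across h@12): 16 holes -> [(8, 6), (8, 7), (8, 8), (8, 9), (10, 7), (10, 8), (11, 1), (11, 14), (12, 1), (12, 14), (13, 7), (13, 8), (15, 6), (15, 7), (15, 8), (15, 9)]
Unfold 3 (reflect across h@8): 32 holes -> [(0, 6), (0, 7), (0, 8), (0, 9), (2, 7), (2, 8), (3, 1), (3, 14), (4, 1), (4, 14), (5, 7), (5, 8), (7, 6), (7, 7), (7, 8), (7, 9), (8, 6), (8, 7), (8, 8), (8, 9), (10, 7), (10, 8), (11, 1), (11, 14), (12, 1), (12, 14), (13, 7), (13, 8), (15, 6), (15, 7), (15, 8), (15, 9)]

Answer: ......OOOO......
................
.......OO.......
.O............O.
.O............O.
.......OO.......
................
......OOOO......
......OOOO......
................
.......OO.......
.O............O.
.O............O.
.......OO.......
................
......OOOO......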